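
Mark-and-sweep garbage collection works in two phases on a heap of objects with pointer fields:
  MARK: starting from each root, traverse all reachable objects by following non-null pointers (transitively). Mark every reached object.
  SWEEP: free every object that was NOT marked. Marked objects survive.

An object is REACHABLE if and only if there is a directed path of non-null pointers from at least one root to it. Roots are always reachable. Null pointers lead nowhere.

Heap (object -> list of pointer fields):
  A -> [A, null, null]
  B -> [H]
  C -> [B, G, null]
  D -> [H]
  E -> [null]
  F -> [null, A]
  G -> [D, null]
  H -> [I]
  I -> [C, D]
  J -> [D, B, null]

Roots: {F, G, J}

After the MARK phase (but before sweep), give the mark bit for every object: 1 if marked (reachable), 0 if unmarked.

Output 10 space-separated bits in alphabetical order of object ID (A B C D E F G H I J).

Roots: F G J
Mark F: refs=null A, marked=F
Mark G: refs=D null, marked=F G
Mark J: refs=D B null, marked=F G J
Mark A: refs=A null null, marked=A F G J
Mark D: refs=H, marked=A D F G J
Mark B: refs=H, marked=A B D F G J
Mark H: refs=I, marked=A B D F G H J
Mark I: refs=C D, marked=A B D F G H I J
Mark C: refs=B G null, marked=A B C D F G H I J
Unmarked (collected): E

Answer: 1 1 1 1 0 1 1 1 1 1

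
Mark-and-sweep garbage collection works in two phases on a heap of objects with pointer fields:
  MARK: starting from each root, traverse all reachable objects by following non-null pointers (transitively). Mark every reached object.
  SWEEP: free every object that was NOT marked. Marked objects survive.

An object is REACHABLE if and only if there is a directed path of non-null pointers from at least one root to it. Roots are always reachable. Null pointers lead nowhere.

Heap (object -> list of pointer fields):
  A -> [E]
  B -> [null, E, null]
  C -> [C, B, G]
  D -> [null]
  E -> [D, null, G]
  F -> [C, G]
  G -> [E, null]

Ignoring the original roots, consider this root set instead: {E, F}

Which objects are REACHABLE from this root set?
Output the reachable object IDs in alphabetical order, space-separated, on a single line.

Roots: E F
Mark E: refs=D null G, marked=E
Mark F: refs=C G, marked=E F
Mark D: refs=null, marked=D E F
Mark G: refs=E null, marked=D E F G
Mark C: refs=C B G, marked=C D E F G
Mark B: refs=null E null, marked=B C D E F G
Unmarked (collected): A

Answer: B C D E F G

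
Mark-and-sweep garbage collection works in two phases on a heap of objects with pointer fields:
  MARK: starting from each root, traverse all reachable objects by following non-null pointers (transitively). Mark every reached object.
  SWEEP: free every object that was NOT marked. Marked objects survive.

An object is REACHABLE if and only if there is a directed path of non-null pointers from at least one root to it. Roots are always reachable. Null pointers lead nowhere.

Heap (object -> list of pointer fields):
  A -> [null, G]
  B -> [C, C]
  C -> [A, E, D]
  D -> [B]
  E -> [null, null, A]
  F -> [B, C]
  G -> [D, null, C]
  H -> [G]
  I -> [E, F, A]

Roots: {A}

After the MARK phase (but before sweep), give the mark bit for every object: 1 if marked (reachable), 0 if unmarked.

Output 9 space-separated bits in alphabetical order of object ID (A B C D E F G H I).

Roots: A
Mark A: refs=null G, marked=A
Mark G: refs=D null C, marked=A G
Mark D: refs=B, marked=A D G
Mark C: refs=A E D, marked=A C D G
Mark B: refs=C C, marked=A B C D G
Mark E: refs=null null A, marked=A B C D E G
Unmarked (collected): F H I

Answer: 1 1 1 1 1 0 1 0 0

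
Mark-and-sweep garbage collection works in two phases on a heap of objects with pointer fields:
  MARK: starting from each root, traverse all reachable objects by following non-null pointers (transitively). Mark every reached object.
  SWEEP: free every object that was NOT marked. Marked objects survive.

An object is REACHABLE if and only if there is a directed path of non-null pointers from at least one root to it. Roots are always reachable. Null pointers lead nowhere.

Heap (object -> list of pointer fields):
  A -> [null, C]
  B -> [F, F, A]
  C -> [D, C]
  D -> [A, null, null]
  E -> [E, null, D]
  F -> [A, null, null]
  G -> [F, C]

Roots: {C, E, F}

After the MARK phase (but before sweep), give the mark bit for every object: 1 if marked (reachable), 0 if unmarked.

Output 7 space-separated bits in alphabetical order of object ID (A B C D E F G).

Roots: C E F
Mark C: refs=D C, marked=C
Mark E: refs=E null D, marked=C E
Mark F: refs=A null null, marked=C E F
Mark D: refs=A null null, marked=C D E F
Mark A: refs=null C, marked=A C D E F
Unmarked (collected): B G

Answer: 1 0 1 1 1 1 0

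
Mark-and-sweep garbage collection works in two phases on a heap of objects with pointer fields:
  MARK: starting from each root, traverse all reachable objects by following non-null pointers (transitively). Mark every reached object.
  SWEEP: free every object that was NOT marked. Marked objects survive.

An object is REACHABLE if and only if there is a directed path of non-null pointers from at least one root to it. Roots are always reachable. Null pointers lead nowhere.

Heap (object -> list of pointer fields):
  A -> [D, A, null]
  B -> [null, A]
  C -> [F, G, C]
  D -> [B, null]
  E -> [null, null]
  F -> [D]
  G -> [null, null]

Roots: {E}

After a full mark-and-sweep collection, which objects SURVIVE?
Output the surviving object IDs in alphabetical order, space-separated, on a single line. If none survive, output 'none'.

Answer: E

Derivation:
Roots: E
Mark E: refs=null null, marked=E
Unmarked (collected): A B C D F G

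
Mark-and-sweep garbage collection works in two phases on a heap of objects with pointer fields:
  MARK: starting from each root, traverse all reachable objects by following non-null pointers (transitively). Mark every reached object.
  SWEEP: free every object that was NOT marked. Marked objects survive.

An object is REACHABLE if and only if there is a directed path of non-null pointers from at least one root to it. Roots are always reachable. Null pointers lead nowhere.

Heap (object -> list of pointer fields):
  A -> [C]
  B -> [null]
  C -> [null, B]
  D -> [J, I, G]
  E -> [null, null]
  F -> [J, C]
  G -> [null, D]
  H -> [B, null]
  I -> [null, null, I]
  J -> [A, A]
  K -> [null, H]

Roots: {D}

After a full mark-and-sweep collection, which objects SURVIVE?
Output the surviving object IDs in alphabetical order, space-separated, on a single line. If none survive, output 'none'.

Answer: A B C D G I J

Derivation:
Roots: D
Mark D: refs=J I G, marked=D
Mark J: refs=A A, marked=D J
Mark I: refs=null null I, marked=D I J
Mark G: refs=null D, marked=D G I J
Mark A: refs=C, marked=A D G I J
Mark C: refs=null B, marked=A C D G I J
Mark B: refs=null, marked=A B C D G I J
Unmarked (collected): E F H K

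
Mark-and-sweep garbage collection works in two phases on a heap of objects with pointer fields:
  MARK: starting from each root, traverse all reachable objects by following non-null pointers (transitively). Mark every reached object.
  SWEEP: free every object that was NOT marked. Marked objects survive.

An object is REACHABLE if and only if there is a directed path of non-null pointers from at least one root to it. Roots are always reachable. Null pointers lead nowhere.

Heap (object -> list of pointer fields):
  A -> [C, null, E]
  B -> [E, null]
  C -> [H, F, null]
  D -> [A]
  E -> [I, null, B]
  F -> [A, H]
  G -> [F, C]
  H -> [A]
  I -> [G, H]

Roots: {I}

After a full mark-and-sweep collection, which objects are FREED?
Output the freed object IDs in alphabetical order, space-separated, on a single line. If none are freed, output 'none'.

Roots: I
Mark I: refs=G H, marked=I
Mark G: refs=F C, marked=G I
Mark H: refs=A, marked=G H I
Mark F: refs=A H, marked=F G H I
Mark C: refs=H F null, marked=C F G H I
Mark A: refs=C null E, marked=A C F G H I
Mark E: refs=I null B, marked=A C E F G H I
Mark B: refs=E null, marked=A B C E F G H I
Unmarked (collected): D

Answer: D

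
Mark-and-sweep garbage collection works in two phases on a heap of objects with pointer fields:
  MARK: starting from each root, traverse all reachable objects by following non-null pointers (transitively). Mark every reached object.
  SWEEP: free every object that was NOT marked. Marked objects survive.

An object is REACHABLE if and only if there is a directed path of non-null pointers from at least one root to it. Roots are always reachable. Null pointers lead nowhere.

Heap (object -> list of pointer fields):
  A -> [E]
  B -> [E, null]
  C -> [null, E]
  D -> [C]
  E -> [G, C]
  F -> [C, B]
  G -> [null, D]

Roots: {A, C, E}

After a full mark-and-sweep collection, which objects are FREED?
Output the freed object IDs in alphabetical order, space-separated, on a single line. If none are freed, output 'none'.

Roots: A C E
Mark A: refs=E, marked=A
Mark C: refs=null E, marked=A C
Mark E: refs=G C, marked=A C E
Mark G: refs=null D, marked=A C E G
Mark D: refs=C, marked=A C D E G
Unmarked (collected): B F

Answer: B F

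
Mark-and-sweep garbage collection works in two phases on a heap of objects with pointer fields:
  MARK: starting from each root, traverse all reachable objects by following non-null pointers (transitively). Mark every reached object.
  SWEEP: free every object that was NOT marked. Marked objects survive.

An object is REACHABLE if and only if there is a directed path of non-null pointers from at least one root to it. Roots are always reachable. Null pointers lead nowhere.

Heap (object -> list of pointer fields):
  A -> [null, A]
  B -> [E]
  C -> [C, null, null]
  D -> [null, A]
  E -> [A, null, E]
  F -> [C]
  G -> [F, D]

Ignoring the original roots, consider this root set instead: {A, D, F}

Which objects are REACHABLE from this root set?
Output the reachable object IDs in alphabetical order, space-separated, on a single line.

Roots: A D F
Mark A: refs=null A, marked=A
Mark D: refs=null A, marked=A D
Mark F: refs=C, marked=A D F
Mark C: refs=C null null, marked=A C D F
Unmarked (collected): B E G

Answer: A C D F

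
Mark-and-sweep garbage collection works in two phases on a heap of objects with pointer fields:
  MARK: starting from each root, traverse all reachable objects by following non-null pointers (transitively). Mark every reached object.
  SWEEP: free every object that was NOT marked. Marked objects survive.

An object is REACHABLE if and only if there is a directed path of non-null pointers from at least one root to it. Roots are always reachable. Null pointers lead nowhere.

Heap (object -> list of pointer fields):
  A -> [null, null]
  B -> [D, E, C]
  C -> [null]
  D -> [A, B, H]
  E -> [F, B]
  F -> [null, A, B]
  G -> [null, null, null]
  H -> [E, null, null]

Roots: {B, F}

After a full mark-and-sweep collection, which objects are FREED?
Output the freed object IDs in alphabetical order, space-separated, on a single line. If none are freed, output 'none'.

Answer: G

Derivation:
Roots: B F
Mark B: refs=D E C, marked=B
Mark F: refs=null A B, marked=B F
Mark D: refs=A B H, marked=B D F
Mark E: refs=F B, marked=B D E F
Mark C: refs=null, marked=B C D E F
Mark A: refs=null null, marked=A B C D E F
Mark H: refs=E null null, marked=A B C D E F H
Unmarked (collected): G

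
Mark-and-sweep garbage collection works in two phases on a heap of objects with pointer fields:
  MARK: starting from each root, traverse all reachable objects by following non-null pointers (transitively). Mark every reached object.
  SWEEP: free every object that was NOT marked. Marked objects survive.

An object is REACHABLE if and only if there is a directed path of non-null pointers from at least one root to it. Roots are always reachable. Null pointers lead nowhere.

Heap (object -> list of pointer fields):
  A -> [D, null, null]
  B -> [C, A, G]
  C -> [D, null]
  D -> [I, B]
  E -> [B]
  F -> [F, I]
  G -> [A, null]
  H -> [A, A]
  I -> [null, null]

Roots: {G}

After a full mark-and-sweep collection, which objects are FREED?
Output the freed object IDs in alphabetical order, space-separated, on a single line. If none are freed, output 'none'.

Roots: G
Mark G: refs=A null, marked=G
Mark A: refs=D null null, marked=A G
Mark D: refs=I B, marked=A D G
Mark I: refs=null null, marked=A D G I
Mark B: refs=C A G, marked=A B D G I
Mark C: refs=D null, marked=A B C D G I
Unmarked (collected): E F H

Answer: E F H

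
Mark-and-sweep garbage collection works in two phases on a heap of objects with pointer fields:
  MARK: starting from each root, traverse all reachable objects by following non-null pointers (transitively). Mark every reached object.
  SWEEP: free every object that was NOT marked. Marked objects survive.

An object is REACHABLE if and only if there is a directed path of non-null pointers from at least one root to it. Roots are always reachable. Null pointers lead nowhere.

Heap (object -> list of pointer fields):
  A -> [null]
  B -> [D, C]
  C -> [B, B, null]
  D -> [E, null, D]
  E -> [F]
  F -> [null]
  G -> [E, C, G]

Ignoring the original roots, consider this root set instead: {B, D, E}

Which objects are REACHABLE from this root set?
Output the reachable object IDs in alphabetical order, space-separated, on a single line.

Answer: B C D E F

Derivation:
Roots: B D E
Mark B: refs=D C, marked=B
Mark D: refs=E null D, marked=B D
Mark E: refs=F, marked=B D E
Mark C: refs=B B null, marked=B C D E
Mark F: refs=null, marked=B C D E F
Unmarked (collected): A G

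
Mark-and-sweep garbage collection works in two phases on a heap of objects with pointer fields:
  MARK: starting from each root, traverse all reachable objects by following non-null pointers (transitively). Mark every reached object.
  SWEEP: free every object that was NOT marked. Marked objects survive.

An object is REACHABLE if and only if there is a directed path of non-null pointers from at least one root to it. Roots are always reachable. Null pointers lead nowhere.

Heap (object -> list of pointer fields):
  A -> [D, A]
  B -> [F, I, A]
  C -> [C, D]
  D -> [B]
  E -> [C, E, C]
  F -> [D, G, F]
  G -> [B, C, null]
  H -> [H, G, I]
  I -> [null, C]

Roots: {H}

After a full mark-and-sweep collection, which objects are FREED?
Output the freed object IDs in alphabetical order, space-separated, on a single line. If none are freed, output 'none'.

Answer: E

Derivation:
Roots: H
Mark H: refs=H G I, marked=H
Mark G: refs=B C null, marked=G H
Mark I: refs=null C, marked=G H I
Mark B: refs=F I A, marked=B G H I
Mark C: refs=C D, marked=B C G H I
Mark F: refs=D G F, marked=B C F G H I
Mark A: refs=D A, marked=A B C F G H I
Mark D: refs=B, marked=A B C D F G H I
Unmarked (collected): E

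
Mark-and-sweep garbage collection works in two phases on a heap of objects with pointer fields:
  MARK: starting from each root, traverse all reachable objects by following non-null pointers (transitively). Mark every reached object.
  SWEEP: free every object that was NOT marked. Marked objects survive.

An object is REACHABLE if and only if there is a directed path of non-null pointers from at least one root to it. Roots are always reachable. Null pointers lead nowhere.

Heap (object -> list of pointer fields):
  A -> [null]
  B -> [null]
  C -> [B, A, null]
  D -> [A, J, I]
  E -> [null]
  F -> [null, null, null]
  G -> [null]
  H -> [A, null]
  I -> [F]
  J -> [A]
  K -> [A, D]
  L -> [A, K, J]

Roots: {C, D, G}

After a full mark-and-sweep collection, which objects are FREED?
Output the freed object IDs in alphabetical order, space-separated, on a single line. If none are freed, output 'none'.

Answer: E H K L

Derivation:
Roots: C D G
Mark C: refs=B A null, marked=C
Mark D: refs=A J I, marked=C D
Mark G: refs=null, marked=C D G
Mark B: refs=null, marked=B C D G
Mark A: refs=null, marked=A B C D G
Mark J: refs=A, marked=A B C D G J
Mark I: refs=F, marked=A B C D G I J
Mark F: refs=null null null, marked=A B C D F G I J
Unmarked (collected): E H K L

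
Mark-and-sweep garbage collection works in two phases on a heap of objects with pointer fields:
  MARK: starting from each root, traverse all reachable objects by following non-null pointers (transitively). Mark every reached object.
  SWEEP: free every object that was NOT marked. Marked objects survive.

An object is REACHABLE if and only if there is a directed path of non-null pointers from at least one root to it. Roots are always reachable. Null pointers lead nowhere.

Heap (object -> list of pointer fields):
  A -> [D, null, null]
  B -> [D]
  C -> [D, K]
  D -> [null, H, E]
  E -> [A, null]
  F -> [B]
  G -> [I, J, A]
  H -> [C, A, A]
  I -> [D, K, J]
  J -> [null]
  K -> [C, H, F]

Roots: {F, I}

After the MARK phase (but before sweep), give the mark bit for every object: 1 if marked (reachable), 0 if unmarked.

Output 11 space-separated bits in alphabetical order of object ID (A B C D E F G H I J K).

Roots: F I
Mark F: refs=B, marked=F
Mark I: refs=D K J, marked=F I
Mark B: refs=D, marked=B F I
Mark D: refs=null H E, marked=B D F I
Mark K: refs=C H F, marked=B D F I K
Mark J: refs=null, marked=B D F I J K
Mark H: refs=C A A, marked=B D F H I J K
Mark E: refs=A null, marked=B D E F H I J K
Mark C: refs=D K, marked=B C D E F H I J K
Mark A: refs=D null null, marked=A B C D E F H I J K
Unmarked (collected): G

Answer: 1 1 1 1 1 1 0 1 1 1 1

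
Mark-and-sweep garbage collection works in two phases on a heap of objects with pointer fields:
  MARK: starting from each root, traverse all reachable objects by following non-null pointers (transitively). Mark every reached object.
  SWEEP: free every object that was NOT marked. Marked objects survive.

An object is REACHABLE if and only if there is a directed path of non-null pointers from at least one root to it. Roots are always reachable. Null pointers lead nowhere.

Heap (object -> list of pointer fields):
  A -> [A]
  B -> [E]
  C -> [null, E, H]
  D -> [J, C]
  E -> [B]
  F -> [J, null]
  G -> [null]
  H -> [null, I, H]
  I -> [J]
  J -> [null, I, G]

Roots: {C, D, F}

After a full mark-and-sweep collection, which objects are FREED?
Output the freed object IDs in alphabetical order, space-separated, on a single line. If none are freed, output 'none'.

Roots: C D F
Mark C: refs=null E H, marked=C
Mark D: refs=J C, marked=C D
Mark F: refs=J null, marked=C D F
Mark E: refs=B, marked=C D E F
Mark H: refs=null I H, marked=C D E F H
Mark J: refs=null I G, marked=C D E F H J
Mark B: refs=E, marked=B C D E F H J
Mark I: refs=J, marked=B C D E F H I J
Mark G: refs=null, marked=B C D E F G H I J
Unmarked (collected): A

Answer: A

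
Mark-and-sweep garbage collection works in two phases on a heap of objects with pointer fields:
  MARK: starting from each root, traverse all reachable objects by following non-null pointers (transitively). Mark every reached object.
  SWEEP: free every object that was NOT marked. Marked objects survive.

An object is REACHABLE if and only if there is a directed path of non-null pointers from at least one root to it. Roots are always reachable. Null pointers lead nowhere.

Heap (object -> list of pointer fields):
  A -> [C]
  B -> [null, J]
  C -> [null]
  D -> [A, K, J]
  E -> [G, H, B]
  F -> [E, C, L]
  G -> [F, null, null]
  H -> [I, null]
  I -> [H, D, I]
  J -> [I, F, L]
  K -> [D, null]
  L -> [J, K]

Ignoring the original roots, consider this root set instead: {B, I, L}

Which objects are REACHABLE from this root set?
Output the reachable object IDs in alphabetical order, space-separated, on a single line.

Answer: A B C D E F G H I J K L

Derivation:
Roots: B I L
Mark B: refs=null J, marked=B
Mark I: refs=H D I, marked=B I
Mark L: refs=J K, marked=B I L
Mark J: refs=I F L, marked=B I J L
Mark H: refs=I null, marked=B H I J L
Mark D: refs=A K J, marked=B D H I J L
Mark K: refs=D null, marked=B D H I J K L
Mark F: refs=E C L, marked=B D F H I J K L
Mark A: refs=C, marked=A B D F H I J K L
Mark E: refs=G H B, marked=A B D E F H I J K L
Mark C: refs=null, marked=A B C D E F H I J K L
Mark G: refs=F null null, marked=A B C D E F G H I J K L
Unmarked (collected): (none)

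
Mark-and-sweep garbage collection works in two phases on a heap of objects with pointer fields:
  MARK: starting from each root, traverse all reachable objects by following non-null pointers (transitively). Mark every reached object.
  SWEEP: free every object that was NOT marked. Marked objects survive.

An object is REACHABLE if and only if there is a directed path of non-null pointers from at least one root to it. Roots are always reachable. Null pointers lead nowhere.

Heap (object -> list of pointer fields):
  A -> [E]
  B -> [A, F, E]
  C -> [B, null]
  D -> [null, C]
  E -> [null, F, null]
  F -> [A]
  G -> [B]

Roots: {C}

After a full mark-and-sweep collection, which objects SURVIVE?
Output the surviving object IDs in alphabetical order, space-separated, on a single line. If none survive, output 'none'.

Answer: A B C E F

Derivation:
Roots: C
Mark C: refs=B null, marked=C
Mark B: refs=A F E, marked=B C
Mark A: refs=E, marked=A B C
Mark F: refs=A, marked=A B C F
Mark E: refs=null F null, marked=A B C E F
Unmarked (collected): D G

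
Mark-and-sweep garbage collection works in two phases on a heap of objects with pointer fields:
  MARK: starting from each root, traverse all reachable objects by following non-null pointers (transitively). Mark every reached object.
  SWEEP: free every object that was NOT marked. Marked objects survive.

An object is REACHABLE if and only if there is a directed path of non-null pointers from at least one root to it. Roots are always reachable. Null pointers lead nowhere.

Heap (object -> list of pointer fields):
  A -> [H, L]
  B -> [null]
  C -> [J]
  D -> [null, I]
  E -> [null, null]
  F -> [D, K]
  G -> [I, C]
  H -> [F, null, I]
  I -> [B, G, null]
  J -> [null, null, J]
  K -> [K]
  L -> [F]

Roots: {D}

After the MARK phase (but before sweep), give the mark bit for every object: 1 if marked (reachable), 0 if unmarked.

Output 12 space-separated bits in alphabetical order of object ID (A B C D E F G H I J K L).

Roots: D
Mark D: refs=null I, marked=D
Mark I: refs=B G null, marked=D I
Mark B: refs=null, marked=B D I
Mark G: refs=I C, marked=B D G I
Mark C: refs=J, marked=B C D G I
Mark J: refs=null null J, marked=B C D G I J
Unmarked (collected): A E F H K L

Answer: 0 1 1 1 0 0 1 0 1 1 0 0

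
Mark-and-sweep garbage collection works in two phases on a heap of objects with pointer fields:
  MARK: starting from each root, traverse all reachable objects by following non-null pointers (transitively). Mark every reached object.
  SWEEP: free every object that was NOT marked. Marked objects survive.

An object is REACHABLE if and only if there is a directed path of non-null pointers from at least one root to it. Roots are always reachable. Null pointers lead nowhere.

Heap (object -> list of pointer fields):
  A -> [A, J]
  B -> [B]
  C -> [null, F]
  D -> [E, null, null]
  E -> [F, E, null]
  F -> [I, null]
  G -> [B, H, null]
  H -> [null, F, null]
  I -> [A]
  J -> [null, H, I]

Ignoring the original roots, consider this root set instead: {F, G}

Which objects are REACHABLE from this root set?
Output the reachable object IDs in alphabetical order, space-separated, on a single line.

Roots: F G
Mark F: refs=I null, marked=F
Mark G: refs=B H null, marked=F G
Mark I: refs=A, marked=F G I
Mark B: refs=B, marked=B F G I
Mark H: refs=null F null, marked=B F G H I
Mark A: refs=A J, marked=A B F G H I
Mark J: refs=null H I, marked=A B F G H I J
Unmarked (collected): C D E

Answer: A B F G H I J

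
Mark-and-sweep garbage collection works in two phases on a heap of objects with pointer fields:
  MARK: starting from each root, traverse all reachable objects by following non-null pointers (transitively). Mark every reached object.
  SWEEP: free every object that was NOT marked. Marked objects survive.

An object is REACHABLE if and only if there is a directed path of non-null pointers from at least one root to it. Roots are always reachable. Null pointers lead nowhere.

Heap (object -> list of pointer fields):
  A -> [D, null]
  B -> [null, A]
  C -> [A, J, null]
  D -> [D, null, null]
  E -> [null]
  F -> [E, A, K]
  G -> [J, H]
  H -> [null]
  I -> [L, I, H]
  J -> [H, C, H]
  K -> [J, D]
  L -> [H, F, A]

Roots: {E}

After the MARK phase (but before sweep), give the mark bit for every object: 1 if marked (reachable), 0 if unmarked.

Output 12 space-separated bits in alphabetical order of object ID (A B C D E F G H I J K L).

Answer: 0 0 0 0 1 0 0 0 0 0 0 0

Derivation:
Roots: E
Mark E: refs=null, marked=E
Unmarked (collected): A B C D F G H I J K L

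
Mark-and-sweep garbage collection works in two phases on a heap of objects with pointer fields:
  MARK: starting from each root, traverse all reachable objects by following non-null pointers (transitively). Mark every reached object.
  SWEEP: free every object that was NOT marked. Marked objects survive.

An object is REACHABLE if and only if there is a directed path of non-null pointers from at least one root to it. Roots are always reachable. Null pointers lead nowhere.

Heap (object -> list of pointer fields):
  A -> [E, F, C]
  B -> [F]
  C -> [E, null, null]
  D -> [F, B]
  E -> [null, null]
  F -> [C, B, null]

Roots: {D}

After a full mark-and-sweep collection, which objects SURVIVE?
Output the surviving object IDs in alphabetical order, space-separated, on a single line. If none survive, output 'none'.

Answer: B C D E F

Derivation:
Roots: D
Mark D: refs=F B, marked=D
Mark F: refs=C B null, marked=D F
Mark B: refs=F, marked=B D F
Mark C: refs=E null null, marked=B C D F
Mark E: refs=null null, marked=B C D E F
Unmarked (collected): A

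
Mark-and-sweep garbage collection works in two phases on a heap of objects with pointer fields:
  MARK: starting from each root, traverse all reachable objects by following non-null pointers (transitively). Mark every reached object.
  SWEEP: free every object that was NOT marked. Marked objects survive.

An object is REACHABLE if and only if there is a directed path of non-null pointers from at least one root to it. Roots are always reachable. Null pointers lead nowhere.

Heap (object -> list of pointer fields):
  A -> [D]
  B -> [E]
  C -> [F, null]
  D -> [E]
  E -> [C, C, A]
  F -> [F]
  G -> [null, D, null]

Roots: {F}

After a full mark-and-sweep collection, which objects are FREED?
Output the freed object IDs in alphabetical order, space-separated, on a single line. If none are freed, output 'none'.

Answer: A B C D E G

Derivation:
Roots: F
Mark F: refs=F, marked=F
Unmarked (collected): A B C D E G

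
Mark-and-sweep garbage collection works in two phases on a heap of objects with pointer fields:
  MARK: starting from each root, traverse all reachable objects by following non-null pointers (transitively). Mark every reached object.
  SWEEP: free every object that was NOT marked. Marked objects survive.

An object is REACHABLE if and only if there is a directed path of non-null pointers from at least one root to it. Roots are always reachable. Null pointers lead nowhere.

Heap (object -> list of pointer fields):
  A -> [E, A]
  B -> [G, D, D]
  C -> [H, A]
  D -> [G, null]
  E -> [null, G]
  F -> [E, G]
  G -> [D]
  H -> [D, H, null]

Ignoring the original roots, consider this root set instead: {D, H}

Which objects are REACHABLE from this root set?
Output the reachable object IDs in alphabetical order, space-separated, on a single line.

Roots: D H
Mark D: refs=G null, marked=D
Mark H: refs=D H null, marked=D H
Mark G: refs=D, marked=D G H
Unmarked (collected): A B C E F

Answer: D G H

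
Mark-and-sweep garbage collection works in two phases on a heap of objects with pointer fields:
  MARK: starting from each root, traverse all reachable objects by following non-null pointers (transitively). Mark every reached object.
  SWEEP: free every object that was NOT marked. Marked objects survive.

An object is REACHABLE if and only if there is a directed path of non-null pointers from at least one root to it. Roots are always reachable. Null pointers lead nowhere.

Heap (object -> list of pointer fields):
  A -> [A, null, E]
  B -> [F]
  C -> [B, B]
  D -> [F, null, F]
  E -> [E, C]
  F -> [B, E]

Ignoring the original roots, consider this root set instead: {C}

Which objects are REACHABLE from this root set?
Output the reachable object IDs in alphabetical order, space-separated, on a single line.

Roots: C
Mark C: refs=B B, marked=C
Mark B: refs=F, marked=B C
Mark F: refs=B E, marked=B C F
Mark E: refs=E C, marked=B C E F
Unmarked (collected): A D

Answer: B C E F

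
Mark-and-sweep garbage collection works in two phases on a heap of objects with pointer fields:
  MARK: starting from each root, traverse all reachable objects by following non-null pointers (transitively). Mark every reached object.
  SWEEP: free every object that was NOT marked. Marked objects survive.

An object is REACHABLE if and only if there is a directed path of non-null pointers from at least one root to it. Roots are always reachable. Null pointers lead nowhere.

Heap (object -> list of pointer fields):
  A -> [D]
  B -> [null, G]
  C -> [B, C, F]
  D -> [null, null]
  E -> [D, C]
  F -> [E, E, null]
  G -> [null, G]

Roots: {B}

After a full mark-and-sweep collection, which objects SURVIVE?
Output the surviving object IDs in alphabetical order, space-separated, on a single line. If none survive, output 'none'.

Roots: B
Mark B: refs=null G, marked=B
Mark G: refs=null G, marked=B G
Unmarked (collected): A C D E F

Answer: B G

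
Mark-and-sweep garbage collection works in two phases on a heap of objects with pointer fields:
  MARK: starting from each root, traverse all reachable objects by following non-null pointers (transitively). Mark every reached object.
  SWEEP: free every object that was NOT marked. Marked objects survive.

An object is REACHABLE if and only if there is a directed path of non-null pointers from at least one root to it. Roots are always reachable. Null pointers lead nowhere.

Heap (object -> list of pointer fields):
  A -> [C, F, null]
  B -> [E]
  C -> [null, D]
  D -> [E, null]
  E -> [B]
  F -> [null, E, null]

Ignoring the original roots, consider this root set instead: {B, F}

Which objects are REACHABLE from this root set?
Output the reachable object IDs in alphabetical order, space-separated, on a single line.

Roots: B F
Mark B: refs=E, marked=B
Mark F: refs=null E null, marked=B F
Mark E: refs=B, marked=B E F
Unmarked (collected): A C D

Answer: B E F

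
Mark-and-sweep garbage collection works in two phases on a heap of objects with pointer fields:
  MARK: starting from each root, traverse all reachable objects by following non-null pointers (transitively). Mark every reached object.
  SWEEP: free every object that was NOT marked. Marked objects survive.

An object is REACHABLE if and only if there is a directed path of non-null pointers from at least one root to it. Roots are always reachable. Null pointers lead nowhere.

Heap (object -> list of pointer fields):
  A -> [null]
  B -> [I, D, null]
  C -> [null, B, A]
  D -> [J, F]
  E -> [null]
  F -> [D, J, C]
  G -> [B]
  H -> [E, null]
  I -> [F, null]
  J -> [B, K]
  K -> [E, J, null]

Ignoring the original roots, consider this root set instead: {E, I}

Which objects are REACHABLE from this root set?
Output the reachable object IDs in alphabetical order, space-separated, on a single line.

Answer: A B C D E F I J K

Derivation:
Roots: E I
Mark E: refs=null, marked=E
Mark I: refs=F null, marked=E I
Mark F: refs=D J C, marked=E F I
Mark D: refs=J F, marked=D E F I
Mark J: refs=B K, marked=D E F I J
Mark C: refs=null B A, marked=C D E F I J
Mark B: refs=I D null, marked=B C D E F I J
Mark K: refs=E J null, marked=B C D E F I J K
Mark A: refs=null, marked=A B C D E F I J K
Unmarked (collected): G H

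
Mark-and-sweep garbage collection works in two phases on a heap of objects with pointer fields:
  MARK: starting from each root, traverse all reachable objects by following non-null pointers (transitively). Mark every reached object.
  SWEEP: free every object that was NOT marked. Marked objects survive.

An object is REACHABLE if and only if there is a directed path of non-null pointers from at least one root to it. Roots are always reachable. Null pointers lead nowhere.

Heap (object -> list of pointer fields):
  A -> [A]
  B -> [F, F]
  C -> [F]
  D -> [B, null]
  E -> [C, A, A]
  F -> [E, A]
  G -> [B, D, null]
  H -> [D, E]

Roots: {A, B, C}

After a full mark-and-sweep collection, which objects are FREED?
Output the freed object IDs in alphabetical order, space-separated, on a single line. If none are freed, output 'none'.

Answer: D G H

Derivation:
Roots: A B C
Mark A: refs=A, marked=A
Mark B: refs=F F, marked=A B
Mark C: refs=F, marked=A B C
Mark F: refs=E A, marked=A B C F
Mark E: refs=C A A, marked=A B C E F
Unmarked (collected): D G H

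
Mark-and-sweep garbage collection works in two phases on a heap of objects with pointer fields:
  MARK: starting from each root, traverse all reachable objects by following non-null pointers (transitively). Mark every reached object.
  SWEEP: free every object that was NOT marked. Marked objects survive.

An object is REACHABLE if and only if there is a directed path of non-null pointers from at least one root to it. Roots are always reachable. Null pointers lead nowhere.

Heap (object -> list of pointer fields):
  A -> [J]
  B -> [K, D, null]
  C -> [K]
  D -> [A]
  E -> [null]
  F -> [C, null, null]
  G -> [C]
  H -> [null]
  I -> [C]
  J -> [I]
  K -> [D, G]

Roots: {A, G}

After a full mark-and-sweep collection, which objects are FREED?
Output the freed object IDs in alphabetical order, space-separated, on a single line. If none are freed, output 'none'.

Roots: A G
Mark A: refs=J, marked=A
Mark G: refs=C, marked=A G
Mark J: refs=I, marked=A G J
Mark C: refs=K, marked=A C G J
Mark I: refs=C, marked=A C G I J
Mark K: refs=D G, marked=A C G I J K
Mark D: refs=A, marked=A C D G I J K
Unmarked (collected): B E F H

Answer: B E F H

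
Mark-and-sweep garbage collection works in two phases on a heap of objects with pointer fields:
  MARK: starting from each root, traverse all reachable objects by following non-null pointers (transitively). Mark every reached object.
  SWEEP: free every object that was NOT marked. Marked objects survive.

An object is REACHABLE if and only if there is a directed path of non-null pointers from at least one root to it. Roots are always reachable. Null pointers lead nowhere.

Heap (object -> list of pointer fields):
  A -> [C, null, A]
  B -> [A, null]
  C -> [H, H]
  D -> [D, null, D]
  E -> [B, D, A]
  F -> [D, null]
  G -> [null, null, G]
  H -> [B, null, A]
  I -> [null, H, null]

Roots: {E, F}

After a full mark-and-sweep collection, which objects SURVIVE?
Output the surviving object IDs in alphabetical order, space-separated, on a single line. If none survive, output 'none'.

Answer: A B C D E F H

Derivation:
Roots: E F
Mark E: refs=B D A, marked=E
Mark F: refs=D null, marked=E F
Mark B: refs=A null, marked=B E F
Mark D: refs=D null D, marked=B D E F
Mark A: refs=C null A, marked=A B D E F
Mark C: refs=H H, marked=A B C D E F
Mark H: refs=B null A, marked=A B C D E F H
Unmarked (collected): G I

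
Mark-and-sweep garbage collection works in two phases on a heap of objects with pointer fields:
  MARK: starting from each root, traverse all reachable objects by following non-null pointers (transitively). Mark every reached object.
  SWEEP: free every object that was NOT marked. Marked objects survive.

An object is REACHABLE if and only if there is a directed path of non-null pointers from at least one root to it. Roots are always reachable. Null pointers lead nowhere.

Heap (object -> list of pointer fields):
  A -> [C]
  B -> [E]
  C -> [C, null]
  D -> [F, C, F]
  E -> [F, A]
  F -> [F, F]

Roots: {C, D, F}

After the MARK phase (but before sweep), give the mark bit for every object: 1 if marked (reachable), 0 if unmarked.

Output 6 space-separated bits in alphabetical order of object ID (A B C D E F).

Roots: C D F
Mark C: refs=C null, marked=C
Mark D: refs=F C F, marked=C D
Mark F: refs=F F, marked=C D F
Unmarked (collected): A B E

Answer: 0 0 1 1 0 1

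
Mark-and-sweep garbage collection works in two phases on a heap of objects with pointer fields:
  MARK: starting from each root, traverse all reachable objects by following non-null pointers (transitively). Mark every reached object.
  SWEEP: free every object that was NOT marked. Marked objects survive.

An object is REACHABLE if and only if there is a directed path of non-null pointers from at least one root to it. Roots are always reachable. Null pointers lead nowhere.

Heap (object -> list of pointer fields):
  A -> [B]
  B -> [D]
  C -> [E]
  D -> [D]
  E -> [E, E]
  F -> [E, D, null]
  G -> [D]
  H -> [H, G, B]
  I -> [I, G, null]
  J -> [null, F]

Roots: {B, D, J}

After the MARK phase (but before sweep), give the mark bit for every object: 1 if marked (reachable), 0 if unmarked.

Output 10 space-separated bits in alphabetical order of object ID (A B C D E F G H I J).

Answer: 0 1 0 1 1 1 0 0 0 1

Derivation:
Roots: B D J
Mark B: refs=D, marked=B
Mark D: refs=D, marked=B D
Mark J: refs=null F, marked=B D J
Mark F: refs=E D null, marked=B D F J
Mark E: refs=E E, marked=B D E F J
Unmarked (collected): A C G H I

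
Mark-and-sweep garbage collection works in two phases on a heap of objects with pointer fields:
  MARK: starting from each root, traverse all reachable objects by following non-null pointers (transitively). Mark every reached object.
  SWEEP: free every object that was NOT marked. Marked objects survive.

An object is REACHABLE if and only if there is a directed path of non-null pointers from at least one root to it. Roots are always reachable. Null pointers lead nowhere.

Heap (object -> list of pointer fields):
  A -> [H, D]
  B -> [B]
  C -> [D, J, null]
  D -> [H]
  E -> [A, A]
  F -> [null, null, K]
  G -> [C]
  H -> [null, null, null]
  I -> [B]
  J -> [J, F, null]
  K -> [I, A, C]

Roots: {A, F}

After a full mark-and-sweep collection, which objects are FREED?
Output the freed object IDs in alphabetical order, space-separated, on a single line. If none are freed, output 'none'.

Roots: A F
Mark A: refs=H D, marked=A
Mark F: refs=null null K, marked=A F
Mark H: refs=null null null, marked=A F H
Mark D: refs=H, marked=A D F H
Mark K: refs=I A C, marked=A D F H K
Mark I: refs=B, marked=A D F H I K
Mark C: refs=D J null, marked=A C D F H I K
Mark B: refs=B, marked=A B C D F H I K
Mark J: refs=J F null, marked=A B C D F H I J K
Unmarked (collected): E G

Answer: E G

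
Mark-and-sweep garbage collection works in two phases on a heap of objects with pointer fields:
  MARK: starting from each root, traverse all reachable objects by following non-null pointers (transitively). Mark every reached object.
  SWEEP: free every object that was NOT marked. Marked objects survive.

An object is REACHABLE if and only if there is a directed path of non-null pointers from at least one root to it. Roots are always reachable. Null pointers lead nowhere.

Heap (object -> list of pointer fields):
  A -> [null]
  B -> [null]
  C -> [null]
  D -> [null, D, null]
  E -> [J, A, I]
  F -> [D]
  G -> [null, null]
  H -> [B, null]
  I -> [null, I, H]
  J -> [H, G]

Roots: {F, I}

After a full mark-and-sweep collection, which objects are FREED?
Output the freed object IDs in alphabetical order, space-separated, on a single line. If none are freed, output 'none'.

Answer: A C E G J

Derivation:
Roots: F I
Mark F: refs=D, marked=F
Mark I: refs=null I H, marked=F I
Mark D: refs=null D null, marked=D F I
Mark H: refs=B null, marked=D F H I
Mark B: refs=null, marked=B D F H I
Unmarked (collected): A C E G J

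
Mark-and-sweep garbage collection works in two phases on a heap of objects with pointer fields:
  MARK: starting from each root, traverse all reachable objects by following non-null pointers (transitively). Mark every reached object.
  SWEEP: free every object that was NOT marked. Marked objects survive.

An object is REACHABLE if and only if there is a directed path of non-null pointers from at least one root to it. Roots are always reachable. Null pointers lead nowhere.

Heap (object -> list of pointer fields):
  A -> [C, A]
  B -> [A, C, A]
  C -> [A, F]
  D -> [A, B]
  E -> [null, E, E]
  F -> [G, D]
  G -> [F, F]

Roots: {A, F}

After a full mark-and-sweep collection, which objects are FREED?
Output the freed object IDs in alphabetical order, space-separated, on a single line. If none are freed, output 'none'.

Answer: E

Derivation:
Roots: A F
Mark A: refs=C A, marked=A
Mark F: refs=G D, marked=A F
Mark C: refs=A F, marked=A C F
Mark G: refs=F F, marked=A C F G
Mark D: refs=A B, marked=A C D F G
Mark B: refs=A C A, marked=A B C D F G
Unmarked (collected): E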